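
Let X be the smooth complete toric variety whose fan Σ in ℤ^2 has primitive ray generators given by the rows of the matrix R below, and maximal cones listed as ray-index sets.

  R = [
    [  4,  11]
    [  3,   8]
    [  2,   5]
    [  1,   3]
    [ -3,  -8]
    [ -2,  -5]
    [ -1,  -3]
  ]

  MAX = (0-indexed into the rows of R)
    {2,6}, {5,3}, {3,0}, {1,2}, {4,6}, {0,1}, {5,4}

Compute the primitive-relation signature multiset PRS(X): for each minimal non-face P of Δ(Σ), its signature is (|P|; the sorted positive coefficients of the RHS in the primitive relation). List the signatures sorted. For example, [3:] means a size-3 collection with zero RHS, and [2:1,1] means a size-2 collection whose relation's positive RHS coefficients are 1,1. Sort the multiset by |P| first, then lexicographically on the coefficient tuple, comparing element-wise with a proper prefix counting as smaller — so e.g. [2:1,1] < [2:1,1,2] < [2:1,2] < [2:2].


Minimal non-faces — 14 found among 7 rays, 7 max cones:

  P = {1,4}:  v_{1} + v_{4} = 0  so sig = [2:]
  P = {2,5}:  v_{2} + v_{5} = 0  so sig = [2:]
  P = {3,6}:  v_{3} + v_{6} = 0  so sig = [2:]
  P = {0,4}:  v_{0} + v_{4} = v_{3}  so sig = [2:1]
  P = {0,6}:  v_{0} + v_{6} = v_{1}  so sig = [2:1]
  P = {1,3}:  v_{1} + v_{3} = v_{0}  so sig = [2:1]
  P = {1,5}:  v_{1} + v_{5} = v_{3}  so sig = [2:1]
  P = {1,6}:  v_{1} + v_{6} = v_{2}  so sig = [2:1]
  P = {2,3}:  v_{2} + v_{3} = v_{1}  so sig = [2:1]
  P = {2,4}:  v_{2} + v_{4} = v_{6}  so sig = [2:1]
  P = {3,4}:  v_{3} + v_{4} = v_{5}  so sig = [2:1]
  P = {5,6}:  v_{5} + v_{6} = v_{4}  so sig = [2:1]
  P = {0,2}:  v_{0} + v_{2} = 2·v_{1}  so sig = [2:2]
  P = {0,5}:  v_{0} + v_{5} = 2·v_{3}  so sig = [2:2]

so the primitive-relation signature multiset is
{ [2:] ×3,  [2:1] ×9,  [2:2] ×2 }


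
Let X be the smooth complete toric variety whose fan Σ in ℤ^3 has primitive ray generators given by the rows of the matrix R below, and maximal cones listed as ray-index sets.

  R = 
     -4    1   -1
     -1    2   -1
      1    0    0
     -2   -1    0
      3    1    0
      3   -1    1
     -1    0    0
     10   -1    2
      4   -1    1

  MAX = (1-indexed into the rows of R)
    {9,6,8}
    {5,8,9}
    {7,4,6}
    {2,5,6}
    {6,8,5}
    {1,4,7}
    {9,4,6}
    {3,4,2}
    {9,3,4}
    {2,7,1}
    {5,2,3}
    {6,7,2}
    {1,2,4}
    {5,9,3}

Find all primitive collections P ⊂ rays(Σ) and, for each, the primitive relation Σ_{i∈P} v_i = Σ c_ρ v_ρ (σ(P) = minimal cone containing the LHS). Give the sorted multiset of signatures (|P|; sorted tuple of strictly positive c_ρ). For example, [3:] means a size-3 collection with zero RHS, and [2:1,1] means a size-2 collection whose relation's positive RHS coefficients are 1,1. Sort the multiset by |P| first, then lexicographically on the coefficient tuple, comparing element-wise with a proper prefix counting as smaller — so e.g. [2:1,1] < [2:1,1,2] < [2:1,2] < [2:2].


Σ has 18 primitive collections:

  P={1,9}:  v_{1} + v_{9} = 0  ⇒ sig = [2:]
  P={3,7}:  v_{3} + v_{7} = 0  ⇒ sig = [2:]
  P={1,5}:  v_{1} + v_{5} = v_{2}  ⇒ sig = [2:1]
  P={1,6}:  v_{1} + v_{6} = v_{7}  ⇒ sig = [2:1]
  P={2,9}:  v_{2} + v_{9} = v_{5}  ⇒ sig = [2:1]
  P={3,6}:  v_{3} + v_{6} = v_{9}  ⇒ sig = [2:1]
  P={4,5}:  v_{4} + v_{5} = v_{3}  ⇒ sig = [2:1]
  P={7,9}:  v_{7} + v_{9} = v_{6}  ⇒ sig = [2:1]
  P={1,3}:  v_{1} + v_{3} = v_{2} + v_{4}  ⇒ sig = [2:1,1]
  P={1,8}:  v_{1} + v_{8} = v_{5} + v_{6}  ⇒ sig = [2:1,1]
  P={5,7}:  v_{5} + v_{7} = v_{2} + v_{6}  ⇒ sig = [2:1,1]
  P={2,8}:  v_{2} + v_{8} = 2·v_{5} + v_{6}  ⇒ sig = [2:1,2]
  P={3,8}:  v_{3} + v_{8} = v_{5} + 2·v_{9}  ⇒ sig = [2:1,2]
  P={7,8}:  v_{7} + v_{8} = v_{5} + 2·v_{6}  ⇒ sig = [2:1,2]
  P={4,8}:  v_{4} + v_{8} = 2·v_{9}  ⇒ sig = [2:2]
  P={2,4,6}:  v_{2} + v_{4} + v_{6} = 0  ⇒ sig = [3:]
  P={2,4,7}:  v_{2} + v_{4} + v_{7} = v_{1}  ⇒ sig = [3:1]
  P={5,6,9}:  v_{5} + v_{6} + v_{9} = v_{8}  ⇒ sig = [3:1]

Signatures (|P|; sorted positive RHS coefficients), sorted:
    |P|=2: 15 collections, coeffs (), (), (1), (1), (1), (1), (1), (1), (1,1), (1,1), (1,1), (1,2), (1,2), (1,2), (2)
    |P|=3: 3 collections, coeffs (), (1), (1)


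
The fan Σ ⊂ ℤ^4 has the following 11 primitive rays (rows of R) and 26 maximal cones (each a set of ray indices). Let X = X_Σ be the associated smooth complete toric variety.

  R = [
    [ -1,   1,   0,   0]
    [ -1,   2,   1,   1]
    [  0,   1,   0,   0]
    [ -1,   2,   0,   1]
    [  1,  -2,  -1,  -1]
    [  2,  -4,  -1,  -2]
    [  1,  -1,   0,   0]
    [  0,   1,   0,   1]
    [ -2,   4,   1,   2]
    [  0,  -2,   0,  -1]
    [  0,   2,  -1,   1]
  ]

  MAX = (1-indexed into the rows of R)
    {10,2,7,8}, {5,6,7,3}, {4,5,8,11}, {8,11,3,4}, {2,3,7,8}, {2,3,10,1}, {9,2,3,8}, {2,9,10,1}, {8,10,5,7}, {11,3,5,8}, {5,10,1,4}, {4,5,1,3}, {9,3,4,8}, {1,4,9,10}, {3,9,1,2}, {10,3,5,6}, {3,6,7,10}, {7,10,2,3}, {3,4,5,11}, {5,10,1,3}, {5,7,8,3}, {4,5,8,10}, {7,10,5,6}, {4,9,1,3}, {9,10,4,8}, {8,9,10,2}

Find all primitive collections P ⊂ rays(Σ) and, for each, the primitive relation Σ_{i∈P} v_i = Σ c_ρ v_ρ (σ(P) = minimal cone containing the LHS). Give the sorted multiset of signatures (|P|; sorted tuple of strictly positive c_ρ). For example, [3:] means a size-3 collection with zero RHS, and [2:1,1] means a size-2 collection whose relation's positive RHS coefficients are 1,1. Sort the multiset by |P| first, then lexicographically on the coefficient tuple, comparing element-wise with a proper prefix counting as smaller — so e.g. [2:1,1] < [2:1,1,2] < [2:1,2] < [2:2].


Primitive collections (23):

  {1,7}:  v_{1} + v_{7} = 0  ⟹  sig = [2:]
  {2,5}:  v_{2} + v_{5} = 0  ⟹  sig = [2:]
  {6,9}:  v_{6} + v_{9} = 0  ⟹  sig = [2:]
  {1,8}:  v_{1} + v_{8} = v_{4}  ⟹  sig = [2:1]
  {2,4}:  v_{2} + v_{4} = v_{9}  ⟹  sig = [2:1]
  {4,6}:  v_{4} + v_{6} = v_{5}  ⟹  sig = [2:1]
  {4,7}:  v_{4} + v_{7} = v_{8}  ⟹  sig = [2:1]
  {5,9}:  v_{5} + v_{9} = v_{4}  ⟹  sig = [2:1]
  {6,8}:  v_{6} + v_{8} = v_{5} + v_{7}  ⟹  sig = [2:1,1]
  {7,9}:  v_{7} + v_{9} = v_{2} + v_{8}  ⟹  sig = [2:1,1]
  {10,11}:  v_{10} + v_{11} = v_{4} + v_{5}  ⟹  sig = [2:1,1]
  {1,6}:  v_{1} + v_{6} = v_{3} + v_{5} + v_{10}  ⟹  sig = [2:1,1,1]
  {2,6}:  v_{2} + v_{6} = v_{3} + v_{7} + v_{10}  ⟹  sig = [2:1,1,1]
  {2,11}:  v_{2} + v_{11} = v_{3} + v_{4} + v_{8}  ⟹  sig = [2:1,1,1]
  {1,11}:  v_{1} + v_{11} = v_{3} + 2·v_{4} + v_{5}  ⟹  sig = [2:1,1,2]
  {6,11}:  v_{6} + v_{11} = v_{3} + 2·v_{5} + v_{8}  ⟹  sig = [2:1,1,2]
  {7,11}:  v_{7} + v_{11} = v_{3} + v_{5} + 2·v_{8}  ⟹  sig = [2:1,1,2]
  {9,11}:  v_{9} + v_{11} = v_{3} + 2·v_{4} + v_{8}  ⟹  sig = [2:1,1,2]
  {3,8,10}:  v_{3} + v_{8} + v_{10} = 0  ⟹  sig = [3:]
  {3,4,10}:  v_{3} + v_{4} + v_{10} = v_{1}  ⟹  sig = [3:1]
  {3,9,10}:  v_{3} + v_{9} + v_{10} = v_{1} + v_{2}  ⟹  sig = [3:1,1]
  {3,4,5,8}:  v_{3} + v_{4} + v_{5} + v_{8} = v_{11}  ⟹  sig = [4:1]
  {3,5,7,10}:  v_{3} + v_{5} + v_{7} + v_{10} = v_{6}  ⟹  sig = [4:1]

Sorted signature multiset PRS(X):
[[2:], [2:], [2:], [2:1], [2:1], [2:1], [2:1], [2:1], [2:1,1], [2:1,1], [2:1,1], [2:1,1,1], [2:1,1,1], [2:1,1,1], [2:1,1,2], [2:1,1,2], [2:1,1,2], [2:1,1,2], [3:], [3:1], [3:1,1], [4:1], [4:1]]


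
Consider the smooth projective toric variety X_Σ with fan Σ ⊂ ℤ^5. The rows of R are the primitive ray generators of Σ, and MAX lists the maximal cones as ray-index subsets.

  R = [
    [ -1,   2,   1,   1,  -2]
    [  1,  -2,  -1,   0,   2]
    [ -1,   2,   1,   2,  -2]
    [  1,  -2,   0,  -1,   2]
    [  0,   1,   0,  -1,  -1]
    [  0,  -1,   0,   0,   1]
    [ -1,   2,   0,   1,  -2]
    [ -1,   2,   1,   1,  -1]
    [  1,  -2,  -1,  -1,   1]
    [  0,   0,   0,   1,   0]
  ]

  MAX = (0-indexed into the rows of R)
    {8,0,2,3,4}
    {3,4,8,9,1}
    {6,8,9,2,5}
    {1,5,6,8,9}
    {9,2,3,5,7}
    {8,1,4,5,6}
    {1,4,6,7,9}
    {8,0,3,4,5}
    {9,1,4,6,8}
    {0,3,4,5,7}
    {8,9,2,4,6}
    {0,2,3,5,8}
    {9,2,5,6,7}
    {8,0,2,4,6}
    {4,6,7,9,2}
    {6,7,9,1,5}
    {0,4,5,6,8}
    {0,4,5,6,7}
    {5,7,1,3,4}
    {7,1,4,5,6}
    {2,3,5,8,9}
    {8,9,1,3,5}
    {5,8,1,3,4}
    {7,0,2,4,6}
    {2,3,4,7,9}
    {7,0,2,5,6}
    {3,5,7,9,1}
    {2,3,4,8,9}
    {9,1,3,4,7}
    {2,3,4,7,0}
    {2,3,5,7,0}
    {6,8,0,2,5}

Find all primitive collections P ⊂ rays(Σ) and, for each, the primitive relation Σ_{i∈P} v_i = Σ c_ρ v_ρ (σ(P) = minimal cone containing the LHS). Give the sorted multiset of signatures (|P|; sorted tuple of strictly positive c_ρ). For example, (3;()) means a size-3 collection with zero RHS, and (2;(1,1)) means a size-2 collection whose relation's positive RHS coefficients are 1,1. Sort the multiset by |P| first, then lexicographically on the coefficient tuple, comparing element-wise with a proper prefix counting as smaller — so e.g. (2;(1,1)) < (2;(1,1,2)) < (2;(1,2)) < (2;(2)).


Δ(Σ) — 10 vertices, 7 min non-faces:

  {3,6}:  v_{3} + v_{6} = 0  so sig = (2;())
  {7,8}:  v_{7} + v_{8} = 0  so sig = (2;())
  {0,1}:  v_{0} + v_{1} = v_{9}  so sig = (2;(1))
  {0,9}:  v_{0} + v_{9} = v_{2}  so sig = (2;(1))
  {1,2}:  v_{1} + v_{2} = 2·v_{9}  so sig = (2;(2))
  {4,5,9}:  v_{4} + v_{5} + v_{9} = 0  so sig = (3;())
  {2,4,5}:  v_{2} + v_{4} + v_{5} = v_{0}  so sig = (3;(1))

Sorted signature multiset PRS(X):
[(2;()), (2;()), (2;(1)), (2;(1)), (2;(2)), (3;()), (3;(1))]


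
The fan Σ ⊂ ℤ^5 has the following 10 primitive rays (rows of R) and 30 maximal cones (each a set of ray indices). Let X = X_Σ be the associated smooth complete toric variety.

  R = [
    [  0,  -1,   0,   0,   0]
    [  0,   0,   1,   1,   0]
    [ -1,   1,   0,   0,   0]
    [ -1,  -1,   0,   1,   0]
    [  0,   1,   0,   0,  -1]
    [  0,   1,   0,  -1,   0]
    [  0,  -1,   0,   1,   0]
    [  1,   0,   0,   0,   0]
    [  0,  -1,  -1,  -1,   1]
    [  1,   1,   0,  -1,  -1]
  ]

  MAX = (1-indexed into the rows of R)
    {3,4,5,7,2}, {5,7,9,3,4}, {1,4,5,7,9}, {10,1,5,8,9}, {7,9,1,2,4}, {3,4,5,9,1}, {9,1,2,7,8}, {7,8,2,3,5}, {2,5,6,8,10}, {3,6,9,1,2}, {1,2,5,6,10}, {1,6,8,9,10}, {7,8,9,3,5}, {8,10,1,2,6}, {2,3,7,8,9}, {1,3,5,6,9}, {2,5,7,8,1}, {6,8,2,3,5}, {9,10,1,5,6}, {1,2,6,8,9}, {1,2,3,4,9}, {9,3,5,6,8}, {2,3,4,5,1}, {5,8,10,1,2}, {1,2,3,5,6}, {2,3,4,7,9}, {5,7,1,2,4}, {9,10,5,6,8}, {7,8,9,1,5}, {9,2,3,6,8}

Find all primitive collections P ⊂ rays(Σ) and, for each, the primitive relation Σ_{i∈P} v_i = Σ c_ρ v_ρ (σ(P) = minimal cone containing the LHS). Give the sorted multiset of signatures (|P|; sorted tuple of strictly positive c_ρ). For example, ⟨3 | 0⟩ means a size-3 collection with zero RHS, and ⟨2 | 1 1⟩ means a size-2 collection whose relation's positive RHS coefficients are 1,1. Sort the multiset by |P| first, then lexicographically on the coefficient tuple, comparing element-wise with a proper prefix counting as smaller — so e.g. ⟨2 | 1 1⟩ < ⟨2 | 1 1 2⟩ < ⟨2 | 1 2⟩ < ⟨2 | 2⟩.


The 11 primitive collections of Σ (r=10, n=5):

  P = {6,7}:  v_{6} + v_{7} = 0  so sig = ⟨2 | 0⟩
  P = {4,8}:  v_{4} + v_{8} = v_{7}  so sig = ⟨2 | 1⟩
  P = {3,10}:  v_{3} + v_{10} = v_{5} + v_{6}  so sig = ⟨2 | 1 1⟩
  P = {4,6}:  v_{4} + v_{6} = v_{1} + v_{3}  so sig = ⟨2 | 1 1⟩
  P = {4,10}:  v_{4} + v_{10} = v_{1} + v_{5}  so sig = ⟨2 | 1 1⟩
  P = {7,10}:  v_{7} + v_{10} = v_{1} + v_{5} + v_{8}  so sig = ⟨2 | 1 1 1⟩
  P = {1,3,8}:  v_{1} + v_{3} + v_{8} = 0  so sig = ⟨3 | 0⟩
  P = {2,5,9}:  v_{2} + v_{5} + v_{9} = 0  so sig = ⟨3 | 0⟩
  P = {1,3,7}:  v_{1} + v_{3} + v_{7} = v_{4}  so sig = ⟨3 | 1⟩
  P = {2,9,10}:  v_{2} + v_{9} + v_{10} = v_{1} + v_{6} + v_{8}  so sig = ⟨3 | 1 1 1⟩
  P = {1,5,6,8}:  v_{1} + v_{5} + v_{6} + v_{8} = v_{10}  so sig = ⟨4 | 1⟩

Sorted signature multiset PRS(X):
{ ⟨2 | 0⟩,  ⟨2 | 1⟩,  ⟨2 | 1 1⟩ ×3,  ⟨2 | 1 1 1⟩,  ⟨3 | 0⟩ ×2,  ⟨3 | 1⟩,  ⟨3 | 1 1 1⟩,  ⟨4 | 1⟩ }


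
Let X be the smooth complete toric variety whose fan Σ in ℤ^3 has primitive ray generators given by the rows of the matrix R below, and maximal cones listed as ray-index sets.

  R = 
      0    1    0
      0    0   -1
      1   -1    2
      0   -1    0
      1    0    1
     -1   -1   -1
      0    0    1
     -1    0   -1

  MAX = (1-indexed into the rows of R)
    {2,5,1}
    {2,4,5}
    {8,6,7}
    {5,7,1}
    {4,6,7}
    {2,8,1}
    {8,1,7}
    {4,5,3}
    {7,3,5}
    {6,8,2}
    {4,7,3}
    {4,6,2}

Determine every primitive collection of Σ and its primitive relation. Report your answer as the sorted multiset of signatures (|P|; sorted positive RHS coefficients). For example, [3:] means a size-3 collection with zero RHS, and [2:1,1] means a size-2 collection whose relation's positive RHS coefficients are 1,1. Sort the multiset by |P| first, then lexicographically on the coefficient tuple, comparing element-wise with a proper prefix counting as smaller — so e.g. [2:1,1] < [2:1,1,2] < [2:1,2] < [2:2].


The 11 primitive collections of Σ (r=8, n=3):

  P = {1,4}:  v_{1} + v_{4} = 0 — sig = [2:]
  P = {2,7}:  v_{2} + v_{7} = 0 — sig = [2:]
  P = {5,8}:  v_{5} + v_{8} = 0 — sig = [2:]
  P = {1,6}:  v_{1} + v_{6} = v_{8} — sig = [2:1]
  P = {4,8}:  v_{4} + v_{8} = v_{6} — sig = [2:1]
  P = {5,6}:  v_{5} + v_{6} = v_{4} — sig = [2:1]
  P = {1,3}:  v_{1} + v_{3} = v_{5} + v_{7} — sig = [2:1,1]
  P = {2,3}:  v_{2} + v_{3} = v_{4} + v_{5} — sig = [2:1,1]
  P = {3,8}:  v_{3} + v_{8} = v_{4} + v_{7} — sig = [2:1,1]
  P = {3,6}:  v_{3} + v_{6} = 2·v_{4} + v_{7} — sig = [2:1,2]
  P = {4,5,7}:  v_{4} + v_{5} + v_{7} = v_{3} — sig = [3:1]

Hence PRS(X_Σ) =
    |P|=2: 10 collections, coeffs (), (), (), (1), (1), (1), (1,1), (1,1), (1,1), (1,2)
    |P|=3: 1 collection, coeffs (1)


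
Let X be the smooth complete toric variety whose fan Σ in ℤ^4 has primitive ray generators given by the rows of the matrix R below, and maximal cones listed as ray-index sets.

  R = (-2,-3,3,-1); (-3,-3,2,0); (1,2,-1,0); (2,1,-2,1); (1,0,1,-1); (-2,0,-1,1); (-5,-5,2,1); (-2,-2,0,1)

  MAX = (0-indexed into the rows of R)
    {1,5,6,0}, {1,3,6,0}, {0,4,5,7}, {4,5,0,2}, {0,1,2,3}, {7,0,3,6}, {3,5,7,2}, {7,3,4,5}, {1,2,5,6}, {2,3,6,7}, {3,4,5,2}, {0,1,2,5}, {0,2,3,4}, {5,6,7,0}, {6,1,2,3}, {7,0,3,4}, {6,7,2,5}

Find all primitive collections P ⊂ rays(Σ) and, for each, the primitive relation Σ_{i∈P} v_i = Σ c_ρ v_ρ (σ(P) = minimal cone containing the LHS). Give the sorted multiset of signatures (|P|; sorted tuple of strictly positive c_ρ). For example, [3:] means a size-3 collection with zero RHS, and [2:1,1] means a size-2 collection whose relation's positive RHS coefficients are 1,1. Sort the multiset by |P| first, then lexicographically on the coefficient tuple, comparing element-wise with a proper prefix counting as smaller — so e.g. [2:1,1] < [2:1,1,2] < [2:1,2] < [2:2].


The 9 primitive collections of Σ (r=8, n=4):

  • {1,4}:  v_{1} + v_{4} = v_{0}  ⇒ sig = [2:1]
  • {1,7}:  v_{1} + v_{7} = v_{6}  ⇒ sig = [2:1]
  • {4,6}:  v_{4} + v_{6} = v_{0} + v_{7}  ⇒ sig = [2:1,1]
  • {2,4,7}:  v_{2} + v_{4} + v_{7} = 0  ⇒ sig = [3:]
  • {0,2,7}:  v_{0} + v_{2} + v_{7} = v_{1}  ⇒ sig = [3:1]
  • {0,3,5}:  v_{0} + v_{3} + v_{5} = v_{7}  ⇒ sig = [3:1]
  • {1,3,5}:  v_{1} + v_{3} + v_{5} = v_{2} + 2·v_{7}  ⇒ sig = [3:1,2]
  • {3,5,6}:  v_{3} + v_{5} + v_{6} = v_{2} + 3·v_{7}  ⇒ sig = [3:1,3]
  • {0,2,6}:  v_{0} + v_{2} + v_{6} = 2·v_{1}  ⇒ sig = [3:2]

so the primitive-relation signature multiset is
    [2:1]
    [2:1]
    [2:1,1]
    [3:]
    [3:1]
    [3:1]
    [3:1,2]
    [3:1,3]
    [3:2]


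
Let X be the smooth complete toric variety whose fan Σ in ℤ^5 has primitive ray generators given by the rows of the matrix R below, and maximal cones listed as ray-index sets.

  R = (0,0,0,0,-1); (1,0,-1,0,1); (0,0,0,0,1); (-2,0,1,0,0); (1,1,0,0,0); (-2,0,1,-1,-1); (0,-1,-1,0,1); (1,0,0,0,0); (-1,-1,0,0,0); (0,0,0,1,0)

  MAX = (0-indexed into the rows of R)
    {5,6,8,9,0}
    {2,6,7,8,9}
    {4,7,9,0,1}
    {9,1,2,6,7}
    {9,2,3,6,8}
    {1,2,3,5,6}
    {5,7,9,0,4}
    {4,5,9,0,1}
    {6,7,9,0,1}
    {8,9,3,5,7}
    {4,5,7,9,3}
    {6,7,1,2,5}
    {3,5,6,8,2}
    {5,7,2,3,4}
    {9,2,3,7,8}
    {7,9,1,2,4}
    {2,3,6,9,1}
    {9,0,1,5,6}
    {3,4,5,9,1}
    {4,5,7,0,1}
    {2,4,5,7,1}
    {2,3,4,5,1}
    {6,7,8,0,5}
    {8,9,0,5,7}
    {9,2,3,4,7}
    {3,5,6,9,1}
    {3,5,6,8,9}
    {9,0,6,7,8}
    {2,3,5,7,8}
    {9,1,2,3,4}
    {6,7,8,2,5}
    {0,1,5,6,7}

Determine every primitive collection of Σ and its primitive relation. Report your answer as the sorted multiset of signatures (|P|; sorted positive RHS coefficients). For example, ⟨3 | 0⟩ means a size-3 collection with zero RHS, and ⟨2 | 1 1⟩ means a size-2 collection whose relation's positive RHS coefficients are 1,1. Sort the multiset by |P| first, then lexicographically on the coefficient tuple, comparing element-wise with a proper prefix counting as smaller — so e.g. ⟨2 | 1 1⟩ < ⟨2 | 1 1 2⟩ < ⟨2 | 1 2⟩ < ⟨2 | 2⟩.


10 minimal non-faces of Δ(Σ) (on 10 rays):

  • {0,2}:  v_{0} + v_{2} = 0 ; sig = ⟨2 | 0⟩
  • {4,8}:  v_{4} + v_{8} = 0 ; sig = ⟨2 | 0⟩
  • {1,8}:  v_{1} + v_{8} = v_{6} ; sig = ⟨2 | 1⟩
  • {4,6}:  v_{4} + v_{6} = v_{1} ; sig = ⟨2 | 1⟩
  • {0,3}:  v_{0} + v_{3} = v_{5} + v_{9} ; sig = ⟨2 | 1 1⟩
  • {1,3,7}:  v_{1} + v_{3} + v_{7} = v_{2} ; sig = ⟨3 | 1⟩
  • {2,5,9}:  v_{2} + v_{5} + v_{9} = v_{3} ; sig = ⟨3 | 1⟩
  • {3,6,7}:  v_{3} + v_{6} + v_{7} = v_{2} + v_{8} ; sig = ⟨3 | 1 1⟩
  • {1,5,7,9}:  v_{1} + v_{5} + v_{7} + v_{9} = 0 ; sig = ⟨4 | 0⟩
  • {5,6,7,9}:  v_{5} + v_{6} + v_{7} + v_{9} = v_{8} ; sig = ⟨4 | 1⟩

Sorted signature multiset PRS(X):
    |P|=2: 5 collections, coeffs (), (), (1), (1), (1,1)
    |P|=3: 3 collections, coeffs (1), (1), (1,1)
    |P|=4: 2 collections, coeffs (), (1)


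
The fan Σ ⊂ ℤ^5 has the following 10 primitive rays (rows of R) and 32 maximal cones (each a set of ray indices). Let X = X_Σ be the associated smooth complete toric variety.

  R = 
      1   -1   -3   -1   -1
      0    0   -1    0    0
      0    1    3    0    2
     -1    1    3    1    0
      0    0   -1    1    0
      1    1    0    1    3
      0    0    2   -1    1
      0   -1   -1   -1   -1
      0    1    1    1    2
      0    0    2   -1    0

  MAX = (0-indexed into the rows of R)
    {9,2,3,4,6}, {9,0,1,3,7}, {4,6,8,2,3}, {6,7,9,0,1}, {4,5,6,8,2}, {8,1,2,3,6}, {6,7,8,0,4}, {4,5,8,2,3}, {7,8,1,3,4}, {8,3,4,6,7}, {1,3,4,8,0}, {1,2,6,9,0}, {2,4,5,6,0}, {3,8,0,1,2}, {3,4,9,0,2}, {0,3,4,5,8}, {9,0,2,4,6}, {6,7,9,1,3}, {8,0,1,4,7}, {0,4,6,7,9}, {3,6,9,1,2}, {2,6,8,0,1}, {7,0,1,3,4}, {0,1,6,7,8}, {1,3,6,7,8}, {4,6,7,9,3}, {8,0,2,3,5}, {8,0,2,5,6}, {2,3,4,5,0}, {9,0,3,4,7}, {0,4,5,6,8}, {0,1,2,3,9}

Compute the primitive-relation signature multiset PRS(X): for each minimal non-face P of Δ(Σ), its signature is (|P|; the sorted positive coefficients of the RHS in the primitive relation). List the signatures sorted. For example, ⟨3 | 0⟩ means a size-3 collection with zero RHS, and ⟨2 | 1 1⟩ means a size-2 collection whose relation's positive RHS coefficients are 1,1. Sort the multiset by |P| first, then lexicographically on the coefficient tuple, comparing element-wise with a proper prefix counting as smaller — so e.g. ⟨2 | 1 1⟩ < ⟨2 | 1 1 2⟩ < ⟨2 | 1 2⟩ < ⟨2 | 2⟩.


12 minimal non-faces of Δ(Σ) (on 10 rays):

  • {2,7}:  v_{2} + v_{7} = v_{6}  so sig = ⟨2 | 1⟩
  • {8,9}:  v_{8} + v_{9} = v_{2}  so sig = ⟨2 | 1⟩
  • {5,7}:  v_{5} + v_{7} = v_{0} + v_{4} + v_{6} + v_{8}  so sig = ⟨2 | 1 1 1 1⟩
  • {5,9}:  v_{5} + v_{9} = v_{0} + 2·v_{2} + v_{4}  so sig = ⟨2 | 1 1 2⟩
  • {1,5}:  v_{1} + v_{5} = v_{0} + 2·v_{8}  so sig = ⟨2 | 1 2⟩
  • {1,4,9}:  v_{1} + v_{4} + v_{9} = 0  so sig = ⟨3 | 0⟩
  • {0,3,6}:  v_{0} + v_{3} + v_{6} = v_{9}  so sig = ⟨3 | 1⟩
  • {1,2,4}:  v_{1} + v_{2} + v_{4} = v_{8}  so sig = ⟨3 | 1⟩
  • {1,4,6}:  v_{1} + v_{4} + v_{6} = v_{7} + v_{8}  so sig = ⟨3 | 1 1⟩
  • {3,5,6}:  v_{3} + v_{5} + v_{6} = 2·v_{2} + v_{4}  so sig = ⟨3 | 1 2⟩
  • {0,3,7,8}:  v_{0} + v_{3} + v_{7} + v_{8} = 0  so sig = ⟨4 | 0⟩
  • {0,2,4,8}:  v_{0} + v_{2} + v_{4} + v_{8} = v_{5}  so sig = ⟨4 | 1⟩

Sorted signature multiset PRS(X):
    |P|=2: 5 collections, coeffs (1), (1), (1,1,1,1), (1,1,2), (1,2)
    |P|=3: 5 collections, coeffs (), (1), (1), (1,1), (1,2)
    |P|=4: 2 collections, coeffs (), (1)


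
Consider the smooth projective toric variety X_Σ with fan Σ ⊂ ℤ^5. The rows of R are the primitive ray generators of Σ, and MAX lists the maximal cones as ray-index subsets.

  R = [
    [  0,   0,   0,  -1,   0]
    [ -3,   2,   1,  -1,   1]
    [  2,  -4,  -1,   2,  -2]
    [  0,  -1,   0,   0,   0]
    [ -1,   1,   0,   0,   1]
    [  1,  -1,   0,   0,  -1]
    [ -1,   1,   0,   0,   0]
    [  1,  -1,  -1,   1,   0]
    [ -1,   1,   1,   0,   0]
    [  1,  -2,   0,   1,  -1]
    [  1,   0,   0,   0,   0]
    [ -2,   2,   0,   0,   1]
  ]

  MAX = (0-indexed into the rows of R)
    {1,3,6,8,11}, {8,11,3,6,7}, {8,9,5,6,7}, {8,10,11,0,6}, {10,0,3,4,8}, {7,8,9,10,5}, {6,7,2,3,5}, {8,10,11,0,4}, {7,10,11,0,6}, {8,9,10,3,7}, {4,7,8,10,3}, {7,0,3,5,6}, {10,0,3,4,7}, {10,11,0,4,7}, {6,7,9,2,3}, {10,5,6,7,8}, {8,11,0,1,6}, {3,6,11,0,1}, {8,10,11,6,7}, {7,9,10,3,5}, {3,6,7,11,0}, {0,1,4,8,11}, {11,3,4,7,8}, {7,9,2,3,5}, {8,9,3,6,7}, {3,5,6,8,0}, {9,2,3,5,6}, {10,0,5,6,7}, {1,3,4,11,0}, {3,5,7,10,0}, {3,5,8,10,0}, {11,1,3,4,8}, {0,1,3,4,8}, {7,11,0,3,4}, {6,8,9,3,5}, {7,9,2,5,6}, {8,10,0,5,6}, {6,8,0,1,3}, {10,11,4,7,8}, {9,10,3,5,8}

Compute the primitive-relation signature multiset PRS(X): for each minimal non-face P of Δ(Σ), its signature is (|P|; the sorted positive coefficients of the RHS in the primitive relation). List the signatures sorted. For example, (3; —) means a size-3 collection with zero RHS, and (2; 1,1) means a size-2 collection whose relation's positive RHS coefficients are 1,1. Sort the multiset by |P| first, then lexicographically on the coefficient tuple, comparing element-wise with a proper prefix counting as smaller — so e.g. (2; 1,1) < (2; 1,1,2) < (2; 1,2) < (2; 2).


Primitive collections (23):

  {4,5}:  v_{4} + v_{5} = 0 — sig = (2; —)
  {4,6}:  v_{4} + v_{6} = v_{11} — sig = (2; 1)
  {5,11}:  v_{5} + v_{11} = v_{6} — sig = (2; 1)
  {0,9}:  v_{0} + v_{9} = v_{3} + v_{5} — sig = (2; 1,1)
  {1,7}:  v_{1} + v_{7} = v_{3} + v_{11} — sig = (2; 1,1)
  {1,10}:  v_{1} + v_{10} = v_{0} + v_{4} + v_{8} — sig = (2; 1,1,1)
  {2,10}:  v_{2} + v_{10} = v_{5} + v_{7} + v_{9} — sig = (2; 1,1,1)
  {4,9}:  v_{4} + v_{9} = v_{3} + v_{7} + v_{8} — sig = (2; 1,1,1)
  {1,5}:  v_{1} + v_{5} = v_{0} + v_{3} + v_{6} + v_{8} — sig = (2; 1,1,1,1)
  {2,4}:  v_{2} + v_{4} = v_{3} + v_{6} + v_{7} + v_{9} — sig = (2; 1,1,1,1)
  {9,11}:  v_{9} + v_{11} = v_{3} + v_{6} + v_{7} + v_{8} — sig = (2; 1,1,1,1)
  {2,11}:  v_{2} + v_{11} = v_{3} + 2·v_{6} + v_{7} + v_{9} — sig = (2; 1,1,1,2)
  {1,9}:  v_{1} + v_{9} = 2·v_{3} + v_{6} + v_{8} — sig = (2; 1,1,2)
  {0,2}:  v_{0} + v_{2} = 2·v_{3} + 2·v_{5} + v_{6} + v_{7} — sig = (2; 1,1,2,2)
  {2,8}:  v_{2} + v_{8} = v_{6} + 2·v_{9} — sig = (2; 1,2)
  {1,2}:  v_{1} + v_{2} = 2·v_{3} + 2·v_{6} + v_{9} — sig = (2; 1,2,2)
  {0,7,8}:  v_{0} + v_{7} + v_{8} = 0 — sig = (3; —)
  {3,6,10}:  v_{3} + v_{6} + v_{10} = 0 — sig = (3; —)
  {3,10,11}:  v_{3} + v_{10} + v_{11} = v_{4} — sig = (3; 1)
  {6,9,10}:  v_{6} + v_{9} + v_{10} = v_{5} + v_{7} + v_{8} — sig = (3; 1,1,1)
  {0,3,8,11}:  v_{0} + v_{3} + v_{8} + v_{11} = v_{1} — sig = (4; 1)
  {3,5,7,8}:  v_{3} + v_{5} + v_{7} + v_{8} = v_{9} — sig = (4; 1)
  {3,5,6,7,9}:  v_{3} + v_{5} + v_{6} + v_{7} + v_{9} = v_{2} — sig = (5; 1)

Signatures (|P|; sorted positive RHS coefficients), sorted:
[(2; —), (2; 1), (2; 1), (2; 1,1), (2; 1,1), (2; 1,1,1), (2; 1,1,1), (2; 1,1,1), (2; 1,1,1,1), (2; 1,1,1,1), (2; 1,1,1,1), (2; 1,1,1,2), (2; 1,1,2), (2; 1,1,2,2), (2; 1,2), (2; 1,2,2), (3; —), (3; —), (3; 1), (3; 1,1,1), (4; 1), (4; 1), (5; 1)]


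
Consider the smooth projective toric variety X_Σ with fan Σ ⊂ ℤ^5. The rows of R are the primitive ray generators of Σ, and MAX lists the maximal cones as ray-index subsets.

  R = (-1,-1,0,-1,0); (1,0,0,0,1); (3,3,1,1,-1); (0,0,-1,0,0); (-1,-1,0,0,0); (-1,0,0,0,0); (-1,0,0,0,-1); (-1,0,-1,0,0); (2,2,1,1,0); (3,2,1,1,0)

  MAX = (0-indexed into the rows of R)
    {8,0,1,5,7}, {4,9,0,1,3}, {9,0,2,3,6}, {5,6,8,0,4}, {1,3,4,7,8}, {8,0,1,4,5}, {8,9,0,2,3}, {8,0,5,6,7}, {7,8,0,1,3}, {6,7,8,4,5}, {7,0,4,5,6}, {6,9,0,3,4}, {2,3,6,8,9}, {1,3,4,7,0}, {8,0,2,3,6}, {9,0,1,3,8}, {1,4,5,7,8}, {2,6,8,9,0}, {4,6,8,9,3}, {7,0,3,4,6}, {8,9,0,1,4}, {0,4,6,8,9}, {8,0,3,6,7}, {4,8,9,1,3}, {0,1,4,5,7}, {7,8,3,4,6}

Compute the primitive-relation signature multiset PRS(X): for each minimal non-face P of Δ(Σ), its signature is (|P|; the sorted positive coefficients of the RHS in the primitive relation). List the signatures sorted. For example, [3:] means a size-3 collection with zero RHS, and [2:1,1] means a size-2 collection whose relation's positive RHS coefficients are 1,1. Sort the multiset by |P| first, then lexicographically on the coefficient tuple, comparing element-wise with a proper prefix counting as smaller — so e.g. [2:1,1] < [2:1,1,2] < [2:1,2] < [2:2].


Minimal non-faces — 11 found among 10 rays, 26 max cones:

  P = {1,6}:  v_{1} + v_{6} = 0 — sig = [2:]
  P = {3,5}:  v_{3} + v_{5} = v_{7} — sig = [2:1]
  P = {5,9}:  v_{5} + v_{9} = v_{8} — sig = [2:1]
  P = {2,4}:  v_{2} + v_{4} = v_{6} + v_{9} — sig = [2:1,1]
  P = {7,9}:  v_{7} + v_{9} = v_{3} + v_{8} — sig = [2:1,1]
  P = {1,2}:  v_{1} + v_{2} = v_{0} + v_{3} + v_{8} + v_{9} — sig = [2:1,1,1,1]
  P = {2,5}:  v_{2} + v_{5} = v_{0} + v_{3} + v_{6} + 2·v_{8} — sig = [2:1,1,1,2]
  P = {2,7}:  v_{2} + v_{7} = v_{0} + 2·v_{3} + v_{6} + 2·v_{8} — sig = [2:1,1,2,2]
  P = {0,3,4,8}:  v_{0} + v_{3} + v_{4} + v_{8} = 0 — sig = [4:]
  P = {0,4,7,8}:  v_{0} + v_{4} + v_{7} + v_{8} = v_{5} — sig = [4:1]
  P = {0,3,6,8,9}:  v_{0} + v_{3} + v_{6} + v_{8} + v_{9} = v_{2} — sig = [5:1]

so the primitive-relation signature multiset is
    [2:]
    [2:1]
    [2:1]
    [2:1,1]
    [2:1,1]
    [2:1,1,1,1]
    [2:1,1,1,2]
    [2:1,1,2,2]
    [4:]
    [4:1]
    [5:1]


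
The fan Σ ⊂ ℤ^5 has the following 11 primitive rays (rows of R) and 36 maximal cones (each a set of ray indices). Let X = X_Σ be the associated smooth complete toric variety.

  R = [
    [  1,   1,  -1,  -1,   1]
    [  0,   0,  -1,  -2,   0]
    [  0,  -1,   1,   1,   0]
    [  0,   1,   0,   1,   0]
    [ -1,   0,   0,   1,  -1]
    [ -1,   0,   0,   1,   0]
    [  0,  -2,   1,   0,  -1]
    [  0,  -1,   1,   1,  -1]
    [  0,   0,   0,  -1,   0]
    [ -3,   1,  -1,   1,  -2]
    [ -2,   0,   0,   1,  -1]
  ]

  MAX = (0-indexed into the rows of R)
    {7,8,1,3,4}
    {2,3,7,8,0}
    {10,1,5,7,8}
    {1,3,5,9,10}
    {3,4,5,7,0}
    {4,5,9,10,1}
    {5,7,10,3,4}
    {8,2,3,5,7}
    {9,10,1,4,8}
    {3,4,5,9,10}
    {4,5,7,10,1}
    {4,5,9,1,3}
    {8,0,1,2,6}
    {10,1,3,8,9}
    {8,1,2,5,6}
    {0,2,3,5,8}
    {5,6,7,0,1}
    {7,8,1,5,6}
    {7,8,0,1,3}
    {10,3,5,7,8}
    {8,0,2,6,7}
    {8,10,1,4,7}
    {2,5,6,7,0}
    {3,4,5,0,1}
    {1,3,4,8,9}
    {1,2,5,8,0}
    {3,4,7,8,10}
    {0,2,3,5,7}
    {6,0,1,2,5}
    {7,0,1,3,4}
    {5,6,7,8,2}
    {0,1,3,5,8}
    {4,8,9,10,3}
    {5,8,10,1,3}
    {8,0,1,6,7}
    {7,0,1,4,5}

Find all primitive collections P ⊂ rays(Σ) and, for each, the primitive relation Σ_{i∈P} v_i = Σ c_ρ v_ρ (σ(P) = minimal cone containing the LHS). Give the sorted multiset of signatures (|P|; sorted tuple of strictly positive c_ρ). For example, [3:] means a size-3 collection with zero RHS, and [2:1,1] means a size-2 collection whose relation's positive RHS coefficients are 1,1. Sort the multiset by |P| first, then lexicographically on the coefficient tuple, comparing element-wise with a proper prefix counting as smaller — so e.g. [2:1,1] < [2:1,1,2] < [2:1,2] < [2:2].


Δ(Σ) — 11 vertices, 20 min non-faces:

  P={3,6}:  v_{3} + v_{6} = v_{7}  →  sig = [2:1]
  P={2,4}:  v_{2} + v_{4} = v_{5} + v_{7}  →  sig = [2:1,1]
  P={2,9}:  v_{2} + v_{9} = v_{4} + v_{10}  →  sig = [2:1,1]
  P={0,10}:  v_{0} + v_{10} = v_{1} + v_{3} + v_{5}  →  sig = [2:1,1,1]
  P={6,9}:  v_{6} + v_{9} = v_{1} + v_{4} + v_{7} + v_{10}  →  sig = [2:1,1,1,1]
  P={2,10}:  v_{2} + v_{10} = 2·v_{5} + v_{7} + v_{8}  →  sig = [2:1,1,2]
  P={4,6}:  v_{4} + v_{6} = v_{1} + v_{5} + 2·v_{7}  →  sig = [2:1,1,2]
  P={0,9}:  v_{0} + v_{9} = 2·v_{1} + 2·v_{3} + v_{4} + v_{5}  →  sig = [2:1,1,2,2]
  P={6,10}:  v_{6} + v_{10} = v_{1} + 2·v_{5} + 2·v_{7} + v_{8}  →  sig = [2:1,1,2,2]
  P={7,9}:  v_{7} + v_{9} = 3·v_{4} + v_{8}  →  sig = [2:1,3]
  P={1,2,3}:  v_{1} + v_{2} + v_{3} = 0  →  sig = [3:]
  P={1,2,7}:  v_{1} + v_{2} + v_{7} = v_{6}  →  sig = [3:1]
  P={4,5,8}:  v_{4} + v_{5} + v_{8} = v_{10}  →  sig = [3:1]
  P={0,4,8}:  v_{0} + v_{4} + v_{8} = v_{1} + v_{3}  →  sig = [3:1,1]
  P={5,8,9}:  v_{5} + v_{8} + v_{9} = v_{1} + v_{3} + 2·v_{10}  →  sig = [3:1,1,2]
  P={0,5,7,8}:  v_{0} + v_{5} + v_{7} + v_{8} = 0  →  sig = [4:]
  P={1,3,4,10}:  v_{1} + v_{3} + v_{4} + v_{10} = v_{9}  →  sig = [4:1]
  P={1,3,5,7}:  v_{1} + v_{3} + v_{5} + v_{7} = v_{4}  →  sig = [4:1]
  P={0,5,6,8}:  v_{0} + v_{5} + v_{6} + v_{8} = v_{1} + v_{2}  →  sig = [4:1,1]
  P={1,3,7,10}:  v_{1} + v_{3} + v_{7} + v_{10} = 2·v_{4} + v_{8}  →  sig = [4:1,2]

Signatures (|P|; sorted positive RHS coefficients), sorted:
{ [2:1],  [2:1,1] ×2,  [2:1,1,1],  [2:1,1,1,1],  [2:1,1,2] ×2,  [2:1,1,2,2] ×2,  [2:1,3],  [3:],  [3:1] ×2,  [3:1,1],  [3:1,1,2],  [4:],  [4:1] ×2,  [4:1,1],  [4:1,2] }


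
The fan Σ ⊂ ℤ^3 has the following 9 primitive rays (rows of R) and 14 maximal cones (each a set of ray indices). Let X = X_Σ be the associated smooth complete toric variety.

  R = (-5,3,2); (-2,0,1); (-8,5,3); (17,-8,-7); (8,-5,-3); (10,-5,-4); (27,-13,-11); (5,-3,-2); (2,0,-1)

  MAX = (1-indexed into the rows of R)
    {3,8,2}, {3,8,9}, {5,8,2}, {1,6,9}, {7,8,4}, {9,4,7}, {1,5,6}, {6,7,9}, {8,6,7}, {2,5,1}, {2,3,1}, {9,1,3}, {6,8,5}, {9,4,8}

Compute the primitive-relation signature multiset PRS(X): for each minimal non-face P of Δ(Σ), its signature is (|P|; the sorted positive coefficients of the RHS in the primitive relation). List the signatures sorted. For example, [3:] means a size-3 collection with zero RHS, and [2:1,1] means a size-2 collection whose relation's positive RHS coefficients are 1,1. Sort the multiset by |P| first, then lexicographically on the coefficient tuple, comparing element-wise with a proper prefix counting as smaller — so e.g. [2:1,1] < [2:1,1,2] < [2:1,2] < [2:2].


Δ(Σ) — 9 vertices, 17 min non-faces:

  • {1,8}:  v_{1} + v_{8} = 0  →  sig = [2:]
  • {2,9}:  v_{2} + v_{9} = 0  →  sig = [2:]
  • {3,5}:  v_{3} + v_{5} = 0  →  sig = [2:]
  • {2,6}:  v_{2} + v_{6} = v_{5}  →  sig = [2:1]
  • {3,6}:  v_{3} + v_{6} = v_{9}  →  sig = [2:1]
  • {4,6}:  v_{4} + v_{6} = v_{7}  →  sig = [2:1]
  • {5,9}:  v_{5} + v_{9} = v_{6}  →  sig = [2:1]
  • {1,4}:  v_{1} + v_{4} = v_{6} + v_{9}  →  sig = [2:1,1]
  • {2,4}:  v_{2} + v_{4} = v_{6} + v_{8}  →  sig = [2:1,1]
  • {3,7}:  v_{3} + v_{7} = v_{4} + v_{9}  →  sig = [2:1,1]
  • {1,7}:  v_{1} + v_{7} = 2·v_{6} + v_{9}  →  sig = [2:1,2]
  • {2,7}:  v_{2} + v_{7} = 2·v_{6} + v_{8}  →  sig = [2:1,2]
  • {3,4}:  v_{3} + v_{4} = v_{8} + 2·v_{9}  →  sig = [2:1,2]
  • {4,5}:  v_{4} + v_{5} = 2·v_{6} + v_{8}  →  sig = [2:1,2]
  • {5,7}:  v_{5} + v_{7} = 3·v_{6} + v_{8}  →  sig = [2:1,3]
  • {6,8,9}:  v_{6} + v_{8} + v_{9} = v_{4}  →  sig = [3:1]
  • {7,8,9}:  v_{7} + v_{8} + v_{9} = 2·v_{4}  →  sig = [3:2]

so the primitive-relation signature multiset is
{ [2:] ×3,  [2:1] ×4,  [2:1,1] ×3,  [2:1,2] ×4,  [2:1,3],  [3:1],  [3:2] }


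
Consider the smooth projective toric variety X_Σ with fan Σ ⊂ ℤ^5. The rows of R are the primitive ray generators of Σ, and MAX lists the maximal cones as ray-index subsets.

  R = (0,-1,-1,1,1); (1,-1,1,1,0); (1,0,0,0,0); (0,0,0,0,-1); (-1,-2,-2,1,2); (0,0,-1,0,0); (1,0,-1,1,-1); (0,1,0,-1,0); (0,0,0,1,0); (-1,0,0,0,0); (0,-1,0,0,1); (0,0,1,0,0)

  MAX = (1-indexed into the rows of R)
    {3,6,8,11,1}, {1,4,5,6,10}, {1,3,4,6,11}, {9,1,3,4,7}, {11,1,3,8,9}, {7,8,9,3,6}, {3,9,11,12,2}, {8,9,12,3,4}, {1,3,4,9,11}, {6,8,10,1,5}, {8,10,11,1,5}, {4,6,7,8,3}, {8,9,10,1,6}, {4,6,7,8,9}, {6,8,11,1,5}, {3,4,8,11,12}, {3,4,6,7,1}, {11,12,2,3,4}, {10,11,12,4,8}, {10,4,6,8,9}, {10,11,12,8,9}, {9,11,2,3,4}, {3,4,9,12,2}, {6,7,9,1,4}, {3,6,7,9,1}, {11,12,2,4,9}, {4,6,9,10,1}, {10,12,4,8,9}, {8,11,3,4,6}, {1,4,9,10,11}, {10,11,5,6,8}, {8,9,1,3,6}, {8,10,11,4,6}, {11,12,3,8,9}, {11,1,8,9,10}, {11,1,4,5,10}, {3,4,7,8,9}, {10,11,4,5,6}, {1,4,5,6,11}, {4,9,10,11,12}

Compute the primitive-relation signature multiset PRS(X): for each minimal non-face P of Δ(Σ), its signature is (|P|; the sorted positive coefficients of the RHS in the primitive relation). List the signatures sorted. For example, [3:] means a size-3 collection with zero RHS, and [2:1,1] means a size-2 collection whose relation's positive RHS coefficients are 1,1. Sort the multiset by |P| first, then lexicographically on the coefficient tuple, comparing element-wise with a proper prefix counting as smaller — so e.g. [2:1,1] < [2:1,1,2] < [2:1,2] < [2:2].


Minimal non-faces — 24 found among 12 rays, 40 max cones:

  P={3,10}:  v_{3} + v_{10} = 0  ⟹  sig = [2:]
  P={6,12}:  v_{6} + v_{12} = 0  ⟹  sig = [2:]
  P={1,12}:  v_{1} + v_{12} = v_{9} + v_{11}  ⟹  sig = [2:1,1]
  P={2,8}:  v_{2} + v_{8} = v_{3} + v_{12}  ⟹  sig = [2:1,1]
  P={3,5}:  v_{3} + v_{5} = v_{1} + v_{6} + v_{11}  ⟹  sig = [2:1,1,1]
  P={5,12}:  v_{5} + v_{12} = v_{1} + v_{10} + v_{11}  ⟹  sig = [2:1,1,1]
  P={7,10}:  v_{7} + v_{10} = v_{4} + v_{6} + v_{9}  ⟹  sig = [2:1,1,1]
  P={7,11}:  v_{7} + v_{11} = v_{1} + v_{3} + v_{4}  ⟹  sig = [2:1,1,1]
  P={7,12}:  v_{7} + v_{12} = v_{3} + v_{4} + v_{9}  ⟹  sig = [2:1,1,1]
  P={2,6}:  v_{2} + v_{6} = v_{3} + v_{4} + v_{9} + v_{11}  ⟹  sig = [2:1,1,1,1]
  P={2,10}:  v_{2} + v_{10} = v_{4} + v_{9} + v_{11} + v_{12}  ⟹  sig = [2:1,1,1,1]
  P={2,5}:  v_{2} + v_{5} = v_{1} + v_{4} + v_{9} + 2·v_{11}  ⟹  sig = [2:1,1,1,2]
  P={5,7}:  v_{5} + v_{7} = 2·v_{1} + v_{4} + v_{6}  ⟹  sig = [2:1,1,2]
  P={1,2}:  v_{1} + v_{2} = v_{3} + v_{4} + 2·v_{9} + 2·v_{11}  ⟹  sig = [2:1,1,2,2]
  P={5,9}:  v_{5} + v_{9} = 2·v_{1} + v_{10}  ⟹  sig = [2:1,2]
  P={2,7}:  v_{2} + v_{7} = 2·v_{3} + 2·v_{4} + 2·v_{9} + v_{11}  ⟹  sig = [2:1,2,2,2]
  P={1,4,8}:  v_{1} + v_{4} + v_{8} = v_{6}  ⟹  sig = [3:1]
  P={6,9,11}:  v_{6} + v_{9} + v_{11} = v_{1}  ⟹  sig = [3:1]
  P={1,7,8}:  v_{1} + v_{7} + v_{8} = v_{3} + 2·v_{6} + v_{9}  ⟹  sig = [3:1,1,2]
  P={4,5,8}:  v_{4} + v_{5} + v_{8} = 2·v_{6} + v_{10} + v_{11}  ⟹  sig = [3:1,1,2]
  P={4,8,9,11}:  v_{4} + v_{8} + v_{9} + v_{11} = 0  ⟹  sig = [4:]
  P={1,6,10,11}:  v_{1} + v_{6} + v_{10} + v_{11} = v_{5}  ⟹  sig = [4:1]
  P={3,4,6,9}:  v_{3} + v_{4} + v_{6} + v_{9} = v_{7}  ⟹  sig = [4:1]
  P={3,4,9,11,12}:  v_{3} + v_{4} + v_{9} + v_{11} + v_{12} = v_{2}  ⟹  sig = [5:1]

Signatures (|P|; sorted positive RHS coefficients), sorted:
    [2:]
    [2:]
    [2:1,1]
    [2:1,1]
    [2:1,1,1]
    [2:1,1,1]
    [2:1,1,1]
    [2:1,1,1]
    [2:1,1,1]
    [2:1,1,1,1]
    [2:1,1,1,1]
    [2:1,1,1,2]
    [2:1,1,2]
    [2:1,1,2,2]
    [2:1,2]
    [2:1,2,2,2]
    [3:1]
    [3:1]
    [3:1,1,2]
    [3:1,1,2]
    [4:]
    [4:1]
    [4:1]
    [5:1]


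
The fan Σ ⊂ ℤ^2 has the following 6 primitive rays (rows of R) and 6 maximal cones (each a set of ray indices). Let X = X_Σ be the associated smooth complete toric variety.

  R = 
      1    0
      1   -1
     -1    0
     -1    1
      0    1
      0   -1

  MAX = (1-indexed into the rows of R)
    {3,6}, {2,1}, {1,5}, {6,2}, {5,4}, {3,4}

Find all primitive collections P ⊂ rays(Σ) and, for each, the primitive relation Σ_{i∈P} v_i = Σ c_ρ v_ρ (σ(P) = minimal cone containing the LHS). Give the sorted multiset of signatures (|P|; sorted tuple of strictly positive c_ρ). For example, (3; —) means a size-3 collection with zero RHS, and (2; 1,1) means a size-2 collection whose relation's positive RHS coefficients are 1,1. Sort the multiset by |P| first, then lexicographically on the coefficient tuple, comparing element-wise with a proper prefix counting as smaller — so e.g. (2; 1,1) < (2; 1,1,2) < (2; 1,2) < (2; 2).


|primitive collections| = 9. Relations:

  {1,3}:  v_{1} + v_{3} = 0  →  sig = (2; —)
  {2,4}:  v_{2} + v_{4} = 0  →  sig = (2; —)
  {5,6}:  v_{5} + v_{6} = 0  →  sig = (2; —)
  {1,4}:  v_{1} + v_{4} = v_{5}  →  sig = (2; 1)
  {1,6}:  v_{1} + v_{6} = v_{2}  →  sig = (2; 1)
  {2,3}:  v_{2} + v_{3} = v_{6}  →  sig = (2; 1)
  {2,5}:  v_{2} + v_{5} = v_{1}  →  sig = (2; 1)
  {3,5}:  v_{3} + v_{5} = v_{4}  →  sig = (2; 1)
  {4,6}:  v_{4} + v_{6} = v_{3}  →  sig = (2; 1)

Signatures (|P|; sorted positive RHS coefficients), sorted:
[(2; —), (2; —), (2; —), (2; 1), (2; 1), (2; 1), (2; 1), (2; 1), (2; 1)]


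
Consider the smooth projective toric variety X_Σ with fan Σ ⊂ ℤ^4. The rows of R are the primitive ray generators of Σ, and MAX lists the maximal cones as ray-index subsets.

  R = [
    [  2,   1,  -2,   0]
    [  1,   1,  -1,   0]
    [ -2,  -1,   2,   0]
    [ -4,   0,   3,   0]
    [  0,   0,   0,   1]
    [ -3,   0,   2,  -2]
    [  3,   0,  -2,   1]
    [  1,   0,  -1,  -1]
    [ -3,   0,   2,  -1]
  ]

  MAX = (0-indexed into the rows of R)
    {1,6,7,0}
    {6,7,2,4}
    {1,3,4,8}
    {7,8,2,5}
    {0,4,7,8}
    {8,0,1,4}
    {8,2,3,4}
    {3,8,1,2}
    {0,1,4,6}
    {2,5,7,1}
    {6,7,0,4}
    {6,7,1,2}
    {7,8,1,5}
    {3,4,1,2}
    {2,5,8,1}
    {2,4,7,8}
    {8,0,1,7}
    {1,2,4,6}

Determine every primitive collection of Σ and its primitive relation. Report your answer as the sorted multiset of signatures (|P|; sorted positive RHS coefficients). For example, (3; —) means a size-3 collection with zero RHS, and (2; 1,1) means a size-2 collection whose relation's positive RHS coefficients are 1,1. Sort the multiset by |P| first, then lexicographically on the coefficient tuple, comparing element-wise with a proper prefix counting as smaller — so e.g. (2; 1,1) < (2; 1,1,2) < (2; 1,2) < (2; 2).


Σ has 12 primitive collections:

  • {0,2}:  v_{0} + v_{2} = 0  ⟹  sig = (2; —)
  • {6,8}:  v_{6} + v_{8} = 0  ⟹  sig = (2; —)
  • {3,7}:  v_{3} + v_{7} = v_{8}  ⟹  sig = (2; 1)
  • {4,5}:  v_{4} + v_{5} = v_{8}  ⟹  sig = (2; 1)
  • {0,3}:  v_{0} + v_{3} = v_{1} + v_{4} + v_{8}  ⟹  sig = (2; 1,1,1)
  • {0,5}:  v_{0} + v_{5} = v_{1} + v_{7} + v_{8}  ⟹  sig = (2; 1,1,1)
  • {3,6}:  v_{3} + v_{6} = v_{1} + v_{2} + v_{4}  ⟹  sig = (2; 1,1,1)
  • {5,6}:  v_{5} + v_{6} = v_{1} + v_{2} + v_{7}  ⟹  sig = (2; 1,1,1)
  • {3,5}:  v_{3} + v_{5} = v_{1} + v_{2} + 2·v_{8}  ⟹  sig = (2; 1,1,2)
  • {1,4,7}:  v_{1} + v_{4} + v_{7} = v_{0}  ⟹  sig = (3; 1)
  • {1,2,4,8}:  v_{1} + v_{2} + v_{4} + v_{8} = v_{3}  ⟹  sig = (4; 1)
  • {1,2,7,8}:  v_{1} + v_{2} + v_{7} + v_{8} = v_{5}  ⟹  sig = (4; 1)

so the primitive-relation signature multiset is
[(2; —), (2; —), (2; 1), (2; 1), (2; 1,1,1), (2; 1,1,1), (2; 1,1,1), (2; 1,1,1), (2; 1,1,2), (3; 1), (4; 1), (4; 1)]


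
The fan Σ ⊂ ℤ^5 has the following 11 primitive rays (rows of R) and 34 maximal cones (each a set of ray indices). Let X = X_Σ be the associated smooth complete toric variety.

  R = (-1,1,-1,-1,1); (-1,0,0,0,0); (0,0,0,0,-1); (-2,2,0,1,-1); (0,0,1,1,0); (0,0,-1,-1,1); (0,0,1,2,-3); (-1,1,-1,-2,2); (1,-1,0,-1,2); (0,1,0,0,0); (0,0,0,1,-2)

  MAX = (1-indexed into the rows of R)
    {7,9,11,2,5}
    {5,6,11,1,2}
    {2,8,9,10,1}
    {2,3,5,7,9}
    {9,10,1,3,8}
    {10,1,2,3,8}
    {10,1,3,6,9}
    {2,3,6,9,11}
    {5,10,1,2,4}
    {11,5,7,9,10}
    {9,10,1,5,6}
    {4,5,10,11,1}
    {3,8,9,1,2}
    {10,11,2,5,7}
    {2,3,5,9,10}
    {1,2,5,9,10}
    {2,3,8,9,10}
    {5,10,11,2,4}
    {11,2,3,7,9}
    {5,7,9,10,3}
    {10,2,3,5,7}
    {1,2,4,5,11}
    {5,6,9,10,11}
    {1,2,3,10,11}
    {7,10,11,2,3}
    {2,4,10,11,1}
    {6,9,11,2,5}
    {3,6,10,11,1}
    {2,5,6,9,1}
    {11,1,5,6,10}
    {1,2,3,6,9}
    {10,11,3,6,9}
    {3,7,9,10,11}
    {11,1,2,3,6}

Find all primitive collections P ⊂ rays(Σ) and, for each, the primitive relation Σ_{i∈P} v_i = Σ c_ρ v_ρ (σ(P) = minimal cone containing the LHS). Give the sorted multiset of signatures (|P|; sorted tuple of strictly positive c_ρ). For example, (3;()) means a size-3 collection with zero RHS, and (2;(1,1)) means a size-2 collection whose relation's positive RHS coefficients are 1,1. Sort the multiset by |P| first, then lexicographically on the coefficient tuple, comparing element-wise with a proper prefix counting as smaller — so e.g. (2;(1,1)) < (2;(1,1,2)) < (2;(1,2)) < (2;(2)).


The 20 primitive collections of Σ (r=11, n=5):

  P = {6,7}:  v_{6} + v_{7} = v_{11} ; sig = (2;(1))
  P = {4,9}:  v_{4} + v_{9} = v_{1} + v_{5} ; sig = (2;(1,1))
  P = {8,11}:  v_{8} + v_{11} = v_{1} + v_{3} ; sig = (2;(1,1))
  P = {1,7}:  v_{1} + v_{7} = v_{2} + v_{10} + v_{11} ; sig = (2;(1,1,1))
  P = {7,8}:  v_{7} + v_{8} = v_{2} + v_{3} + v_{10} ; sig = (2;(1,1,1))
  P = {4,6}:  v_{4} + v_{6} = 2·v_{1} + v_{5} + v_{11} ; sig = (2;(1,1,2))
  P = {6,8}:  v_{6} + v_{8} = 2·v_{1} + v_{3} + v_{9} ; sig = (2;(1,1,2))
  P = {3,4}:  v_{3} + v_{4} = 2·v_{2} + 2·v_{10} + v_{11} ; sig = (2;(1,2,2))
  P = {4,8}:  v_{4} + v_{8} = v_{1} + 2·v_{2} + 2·v_{10} ; sig = (2;(1,2,2))
  P = {5,8}:  v_{5} + v_{8} = 2·v_{2} + v_{9} + 2·v_{10} ; sig = (2;(1,2,2))
  P = {4,7}:  v_{4} + v_{7} = 2·v_{2} + v_{5} + 2·v_{10} + 2·v_{11} ; sig = (2;(1,2,2,2))
  P = {3,5,6}:  v_{3} + v_{5} + v_{6} = 0 ; sig = (3;())
  P = {1,9,11}:  v_{1} + v_{9} + v_{11} = v_{6} ; sig = (3;(1))
  P = {2,6,10}:  v_{2} + v_{6} + v_{10} = v_{1} ; sig = (3;(1))
  P = {3,5,11}:  v_{3} + v_{5} + v_{11} = v_{7} ; sig = (3;(1))
  P = {1,3,5}:  v_{1} + v_{3} + v_{5} = v_{2} + v_{10} ; sig = (3;(1,1))
  P = {2,9,10,11}:  v_{2} + v_{9} + v_{10} + v_{11} = 0 ; sig = (4;())
  P = {2,7,9,10}:  v_{2} + v_{7} + v_{9} + v_{10} = v_{3} + v_{5} ; sig = (4;(1,1))
  P = {1,2,3,9,10}:  v_{1} + v_{2} + v_{3} + v_{9} + v_{10} = v_{8} ; sig = (5;(1))
  P = {1,2,5,10,11}:  v_{1} + v_{2} + v_{5} + v_{10} + v_{11} = v_{4} ; sig = (5;(1))

so the primitive-relation signature multiset is
    |P|=2: 11 collections, coeffs (1), (1,1), (1,1), (1,1,1), (1,1,1), (1,1,2), (1,1,2), (1,2,2), (1,2,2), (1,2,2), (1,2,2,2)
    |P|=3: 5 collections, coeffs (), (1), (1), (1), (1,1)
    |P|=4: 2 collections, coeffs (), (1,1)
    |P|=5: 2 collections, coeffs (1), (1)
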